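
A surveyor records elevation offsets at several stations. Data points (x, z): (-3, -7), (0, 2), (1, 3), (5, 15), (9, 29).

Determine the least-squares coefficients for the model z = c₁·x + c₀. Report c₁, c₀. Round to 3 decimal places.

c₁ = 2.972, c₀ = 1.266

Entries of MᵀM: Σx·x = 116, Σx = 12, Σ1 = 5.
For Mᵀz: Σx·z = 360, Σz = 42.
MᵀM·[c₁, c₀]ᵀ = Mᵀz becomes [[116, 12]; [12, 5]]·[c₁, c₀]ᵀ = [360, 42]ᵀ.
Determinant 116·5 − 12² = 436.
c₁ = (360·5 − 12·42)/436 = 324/109; c₀ = (116·42 − 12·360)/436 = 138/109.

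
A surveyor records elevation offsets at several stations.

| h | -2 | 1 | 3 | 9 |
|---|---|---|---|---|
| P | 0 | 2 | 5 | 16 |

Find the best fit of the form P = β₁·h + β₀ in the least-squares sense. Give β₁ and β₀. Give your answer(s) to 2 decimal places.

Normal-equation sums: Σh·h = 95, Σh = 11, Σ1 = 4.
Right-hand side: Σh·P = 161, ΣP = 23.
Normal equations: [[95, 11]; [11, 4]]·[β₁, β₀]ᵀ = [161, 23]ᵀ.
Determinant 95·4 − 11² = 259.
β₁ = (161·4 − 11·23)/259 = 391/259; β₀ = (95·23 − 11·161)/259 = 414/259.

β₁ = 1.51, β₀ = 1.60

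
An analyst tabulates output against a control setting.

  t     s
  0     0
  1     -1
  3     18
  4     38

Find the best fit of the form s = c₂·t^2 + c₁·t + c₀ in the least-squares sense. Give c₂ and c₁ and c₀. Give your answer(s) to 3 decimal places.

Normal-equation sums: Σt^2·t^2 = 338, Σt^2·t = 92, Σt^2 = 26, Σt·t = 26, Σt = 8, Σ1 = 4.
For Aᵀs: Σt^2·s = 769, Σt·s = 205, Σs = 55.
Normal equations: [[338, 92, 26]; [92, 26, 8]; [26, 8, 4]]·[c₂, c₁, c₀]ᵀ = [769, 205, 55]ᵀ.
Row-reducing yields c₂ = 7/2, c₁ = -9/2, c₀ = 0.

c₂ = 3.500, c₁ = -4.500, c₀ = 0.000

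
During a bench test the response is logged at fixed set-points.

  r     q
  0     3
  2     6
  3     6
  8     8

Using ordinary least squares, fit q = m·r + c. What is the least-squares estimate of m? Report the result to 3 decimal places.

Forming AᵀA = [[77, 13]; [13, 4]] and Aᵀq = [94, 23]ᵀ gives AᵀA·[m, c]ᵀ = Aᵀq.
Eliminating c: 4·(row 1) − 13·(row 2) gives 139·m = 4·94 − 13·23 = 77, so m = 77/139.
Then c = (23 − 13·(77/139))/4 = 549/139.

m = 0.554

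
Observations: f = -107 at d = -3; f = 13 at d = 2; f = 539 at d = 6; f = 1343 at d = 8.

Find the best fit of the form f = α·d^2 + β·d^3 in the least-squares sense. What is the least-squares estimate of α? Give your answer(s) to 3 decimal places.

Sums needed: Σd^2·d^2 = 5489, Σd^2·d^3 = 40333, Σd^3·d^3 = 309593.
And Σd^2·f = 104445, Σd^3·f = 807033.
Normal equations: [[5489, 40333]; [40333, 309593]]·[α, β]ᵀ = [104445, 807033]ᵀ.
det = 5489·309593 − 40333² = 72605088.
α = (104445·309593 − 40333·807033)/72605088 = -4471273/1512606; β = (5489·807033 − 40333·104445)/72605088 = 4525499/1512606.

α = -2.956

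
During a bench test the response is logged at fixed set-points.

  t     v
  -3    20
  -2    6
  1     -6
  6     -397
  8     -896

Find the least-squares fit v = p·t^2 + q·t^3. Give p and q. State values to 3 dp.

p = -2.124, q = -1.484

Compute the Gram sums: Σt^2·t^2 = 5490, Σt^2·t^3 = 40270, Σt^3·t^3 = 309594.
For Xᵀv: Σt^2·v = -71438, Σt^3·v = -545098.
Normal equations: [[5490, 40270]; [40270, 309594]]·[p, q]ᵀ = [-71438, -545098]ᵀ.
det = 5490·309594 − 40270² = 77998160.
p = ((-71438)·309594 − 40270·(-545098))/77998160 = -10354982/4874885; q = (5490·(-545098) − 40270·(-71438))/77998160 = -1447247/974977.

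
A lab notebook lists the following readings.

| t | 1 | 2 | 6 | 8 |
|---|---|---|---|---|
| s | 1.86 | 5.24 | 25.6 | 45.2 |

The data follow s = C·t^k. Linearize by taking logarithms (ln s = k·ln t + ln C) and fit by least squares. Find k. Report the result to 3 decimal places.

k = 1.509

With ln sᵢ as the transformed response and ln tᵢ as the regressor:
XᵀX = [[8.0149, 4.5643]; [4.5643, 4]], rhs = [14.8830, 9.3306]ᵀ  (here Σln t = 4.5643, Σ(ln t)² = 8.0149, Σln s = 9.3306, Σln t·ln s = 14.8830).
Solving (det = 11.2265): k = 1.50928, ln C = 0.61043.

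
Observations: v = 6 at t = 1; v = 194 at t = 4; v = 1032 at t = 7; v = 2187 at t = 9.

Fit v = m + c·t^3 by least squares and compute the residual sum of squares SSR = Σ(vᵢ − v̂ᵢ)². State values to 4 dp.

From the data, Σ1 = 4, Σt^3 = 1137, Σt^3·t^3 = 653187.
Right-hand side: Σv = 3419, Σt^3·v = 1960721.
det = 4·653187 − 1137² = 1319979.
m = (3419·653187 − 1137·1960721)/1319979 = 1302192/439993; c = (4·1960721 − 1137·3419)/1319979 = 3955481/1319979.
Residuals: 57817/1319979, -981434/1319979, 1581769/1319979, -219384/439993; SSR = 2955890/1319979.

SSR = 2.2393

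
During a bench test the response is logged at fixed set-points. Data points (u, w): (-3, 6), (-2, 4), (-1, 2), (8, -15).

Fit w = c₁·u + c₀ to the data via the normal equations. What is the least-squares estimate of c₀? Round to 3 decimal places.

Compute the Gram sums: Σu·u = 78, Σu = 2, Σ1 = 4.
And Σu·w = -148, Σw = -3.
AᵀA·[c₁, c₀]ᵀ = Aᵀw becomes [[78, 2]; [2, 4]]·[c₁, c₀]ᵀ = [-148, -3]ᵀ.
Δ = 78·4 − 2² = 308.
c₁ = ((-148)·4 − 2·(-3))/308 = -293/154; c₀ = (78·(-3) − 2·(-148))/308 = 31/154.

c₀ = 0.201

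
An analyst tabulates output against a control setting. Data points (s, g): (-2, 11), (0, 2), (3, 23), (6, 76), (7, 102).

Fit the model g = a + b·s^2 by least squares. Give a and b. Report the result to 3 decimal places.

Setting ∂/∂a … = 0 gives: 5·a + 98·b = 214;  98·a + 3794·b = 7985.
det = 5·3794 − 98² = 9366.
a = (214·3794 − 98·7985)/9366 = 2099/669; b = (5·7985 − 98·214)/9366 = 18953/9366.

a = 3.138, b = 2.024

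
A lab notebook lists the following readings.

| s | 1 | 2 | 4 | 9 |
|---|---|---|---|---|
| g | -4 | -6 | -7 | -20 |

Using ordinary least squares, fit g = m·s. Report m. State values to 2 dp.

m = -2.20

With design matrix X, XᵀX = [[102]] and Xᵀg = [-224]ᵀ.
Hence m = -224 / 102 ≈ -2.19608.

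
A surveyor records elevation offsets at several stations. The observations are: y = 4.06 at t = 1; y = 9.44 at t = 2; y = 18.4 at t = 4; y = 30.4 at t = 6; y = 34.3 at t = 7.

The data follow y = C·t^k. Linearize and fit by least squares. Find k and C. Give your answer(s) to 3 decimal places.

With ln yᵢ as the transformed response and ln tᵢ as the regressor:
Over the data: Σln t = 5.8171, Σ(ln t)² = 9.3992, Σln y = 13.5081, Σln t·ln y = 18.5904.
Normal system: [[9.3992, 5.8171]; [5.8171, 5]]·[k, ln C]ᵀ = [18.5904, 13.5081]ᵀ.
Δ = 9.3992·5 − (5.8171)² = 13.1574; k = (18.5904·5 − 5.8171·13.5081)/13.1574 = 1.09247, ln C = (9.3992·13.5081 − 5.8171·18.5904)/13.1574 = 1.43062, so C = exp(1.43062) = 4.18128.

k = 1.092, C = 4.181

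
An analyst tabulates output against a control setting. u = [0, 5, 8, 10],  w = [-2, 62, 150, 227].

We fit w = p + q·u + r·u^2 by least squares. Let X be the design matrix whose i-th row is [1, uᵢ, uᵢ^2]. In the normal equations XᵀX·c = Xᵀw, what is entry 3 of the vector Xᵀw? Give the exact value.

33850

Entry 3 ↔ basis u^2, so (Xᵀw)_{3} = Σᵢ (u^2)·wᵢ = (0)·(-2) + (25)·(62) + (64)·(150) + (100)·(227) = 33850.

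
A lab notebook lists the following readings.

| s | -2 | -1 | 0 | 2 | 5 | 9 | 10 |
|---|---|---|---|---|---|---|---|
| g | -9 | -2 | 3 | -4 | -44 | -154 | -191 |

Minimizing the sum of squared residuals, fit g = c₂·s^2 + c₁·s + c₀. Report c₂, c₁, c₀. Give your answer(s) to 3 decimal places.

c₂ = -2.049, c₁ = 1.169, c₀ = 1.809

Setting ∂/∂c₂ … = 0 gives: 17219·c₂ + 1853·c₁ + 215·c₀ = -32728;  1853·c₂ + 215·c₁ + 23·c₀ = -3504;  215·c₂ + 23·c₁ + 7·c₀ = -401.
Solving the 3×3 system (Gaussian elimination) gives c₂ = -1186709/579138, c₁ = 677069/579138, c₀ = 174655/96523.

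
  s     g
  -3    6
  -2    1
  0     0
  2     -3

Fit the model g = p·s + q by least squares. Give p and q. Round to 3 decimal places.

p = -1.559, q = -0.169

From the data, Σs·s = 17, Σs = -3, Σ1 = 4.
And Σs·g = -26, Σg = 4.
Normal equations: [[17, -3]; [-3, 4]]·[p, q]ᵀ = [-26, 4]ᵀ.
Determinant 17·4 − (-3)² = 59.
p = ((-26)·4 − (-3)·4)/59 = -92/59; q = (17·4 − (-3)·(-26))/59 = -10/59.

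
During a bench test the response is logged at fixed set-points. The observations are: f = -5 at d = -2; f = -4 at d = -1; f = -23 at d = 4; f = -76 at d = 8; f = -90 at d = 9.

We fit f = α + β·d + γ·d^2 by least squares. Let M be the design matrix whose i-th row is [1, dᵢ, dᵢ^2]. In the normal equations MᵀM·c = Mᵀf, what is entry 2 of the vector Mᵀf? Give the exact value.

Entry 2 ↔ basis d, so (Mᵀf)_{2} = Σᵢ (d)·fᵢ = (-2)·(-5) + (-1)·(-4) + (4)·(-23) + (8)·(-76) + (9)·(-90) = -1496.

-1496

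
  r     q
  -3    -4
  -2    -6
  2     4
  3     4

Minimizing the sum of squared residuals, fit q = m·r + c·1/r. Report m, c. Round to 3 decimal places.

Normal-equation sums: Σr·r = 26, Σr·1/r = 4, Σ1/r·1/r = 13/18.
Moment sums: Σr·q = 44, Σ1/r·q = 23/3.
So AᵀA·[m, c]ᵀ = Aᵀq: [[26, 4]; [4, 13/18]]·[m, c]ᵀ = [44, 23/3]ᵀ.
Eliminating c: (13/18)·(row 1) − 4·(row 2) gives (25/9)·m = (13/18)·44 − 4·(23/3) = 10/9, so m = 2/5.
Then c = ((23/3) − 4·(2/5))/(13/18) = 42/5.

m = 0.400, c = 8.400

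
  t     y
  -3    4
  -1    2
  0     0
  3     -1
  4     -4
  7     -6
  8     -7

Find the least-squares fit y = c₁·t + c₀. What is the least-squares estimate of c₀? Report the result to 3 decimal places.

c₀ = 0.817

AᵀA·[c₁, c₀]ᵀ = Aᵀy reads: 148·c₁ + 18·c₀ = -131;  18·c₁ + 7·c₀ = -12.
(Σt·t = 148, Σt = 18, Σ1 = 7, Σt·y = -131, Σy = -12.)
Δ = 148·7 − 18² = 712.
c₁ = ((-131)·7 − 18·(-12))/712 = -701/712; c₀ = (148·(-12) − 18·(-131))/712 = 291/356.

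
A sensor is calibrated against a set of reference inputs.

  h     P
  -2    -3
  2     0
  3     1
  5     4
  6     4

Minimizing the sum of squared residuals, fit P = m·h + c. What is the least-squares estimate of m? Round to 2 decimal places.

m = 0.93

Normal-equation sums: Σh·h = 78, Σh = 14, Σ1 = 5.
And Σh·P = 53, ΣP = 6.
Determinant 78·5 − 14² = 194.
m = (53·5 − 14·6)/194 = 181/194; c = (78·6 − 14·53)/194 = -137/97.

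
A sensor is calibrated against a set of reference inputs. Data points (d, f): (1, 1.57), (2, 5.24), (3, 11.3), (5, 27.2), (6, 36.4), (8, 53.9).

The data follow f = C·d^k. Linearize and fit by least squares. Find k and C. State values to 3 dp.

k = 1.726, C = 1.612

Linearized form: ln f = k·ln d + ln C. From the 6 transformed points,
Σln d = 7.2724, Σ(ln d)² = 11.8122, Σln f = 15.4171, Σln d·ln f = 23.8599.
Equations: 11.8122·k + 7.2724·ln C = 23.8599;  7.2724·k + 6·ln C = 15.4171.
Slope k = (n·Σln d·ln f − Σln d·Σln f)/(n·Σ(ln d)² − (Σln d)²) = (6·23.8599 − 7.2724·15.4171)/17.9853 = 1.72587; ln C = (Σln f − k·Σln d)/n = 0.47766, so C = exp(0.47766) = 1.61229.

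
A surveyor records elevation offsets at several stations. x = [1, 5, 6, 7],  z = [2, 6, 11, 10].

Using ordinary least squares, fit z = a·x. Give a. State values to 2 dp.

Normal-equation sums: Σx·x = 111.
Moment sums: Σx·z = 168.
MᵀM·[a]ᵀ = Mᵀz becomes [[111]]·[a]ᵀ = [168]ᵀ.
a = 168/111 = 1.51351.

a = 1.51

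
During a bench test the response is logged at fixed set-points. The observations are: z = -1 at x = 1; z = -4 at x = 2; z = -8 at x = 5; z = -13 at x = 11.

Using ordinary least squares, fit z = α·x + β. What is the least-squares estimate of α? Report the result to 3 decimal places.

α = -1.128

Compute the Gram sums: Σx·x = 151, Σx = 19, Σ1 = 4.
And Σx·z = -192, Σz = -26.
det = 151·4 − 19² = 243.
α = ((-192)·4 − 19·(-26))/243 = -274/243; β = (151·(-26) − 19·(-192))/243 = -278/243.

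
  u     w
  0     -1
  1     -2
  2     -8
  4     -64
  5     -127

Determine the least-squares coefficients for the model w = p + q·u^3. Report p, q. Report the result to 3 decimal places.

Sums needed: Σ1 = 5, Σu^3 = 198, Σu^3·u^3 = 19786.
Moment sums: Σw = -202, Σu^3·w = -20037.
MᵀM·[p, q]ᵀ = Mᵀw becomes [[5, 198]; [198, 19786]]·[p, q]ᵀ = [-202, -20037]ᵀ.
Determinant 5·19786 − 198² = 59726.
p = ((-202)·19786 − 198·(-20037))/59726 = -14723/29863; q = (5·(-20037) − 198·(-202))/59726 = -60189/59726.

p = -0.493, q = -1.008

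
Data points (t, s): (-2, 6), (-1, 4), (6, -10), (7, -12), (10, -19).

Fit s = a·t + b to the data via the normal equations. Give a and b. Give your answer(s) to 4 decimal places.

Sums needed: Σt·t = 190, Σt = 20, Σ1 = 5.
For Aᵀs: Σt·s = -350, Σs = -31.
Determinant 190·5 − 20² = 550.
a = ((-350)·5 − 20·(-31))/550 = -113/55; b = (190·(-31) − 20·(-350))/550 = 111/55.

a = -2.0545, b = 2.0182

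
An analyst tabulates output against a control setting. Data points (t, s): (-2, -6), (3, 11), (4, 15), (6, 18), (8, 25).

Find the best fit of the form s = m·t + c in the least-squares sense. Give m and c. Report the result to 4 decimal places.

The normal equations are: 129·m + 19·c = 413;  19·m + 5·c = 63.
Eliminating c: 5·(row 1) − 19·(row 2) gives 284·m = 5·413 − 19·63 = 868, so m = 217/71.
Then c = (63 − 19·(217/71))/5 = 70/71.

m = 3.0563, c = 0.9859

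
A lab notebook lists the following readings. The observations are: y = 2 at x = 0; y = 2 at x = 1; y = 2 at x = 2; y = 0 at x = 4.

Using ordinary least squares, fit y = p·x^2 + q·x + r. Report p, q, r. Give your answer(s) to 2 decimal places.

Normal-equation sums: Σx^2·x^2 = 273, Σx^2·x = 73, Σx^2 = 21, Σx·x = 21, Σx = 7, Σ1 = 4.
Right-hand side: Σx^2·y = 10, Σx·y = 6, Σy = 6.
So MᵀM·[p, q, r]ᵀ = Mᵀy: [[273, 73, 21]; [73, 21, 7]; [21, 7, 4]]·[p, q, r]ᵀ = [10, 6, 6]ᵀ.
Row-reducing yields p = -5/22, q = 47/110, r = 107/55.

p = -0.23, q = 0.43, r = 1.95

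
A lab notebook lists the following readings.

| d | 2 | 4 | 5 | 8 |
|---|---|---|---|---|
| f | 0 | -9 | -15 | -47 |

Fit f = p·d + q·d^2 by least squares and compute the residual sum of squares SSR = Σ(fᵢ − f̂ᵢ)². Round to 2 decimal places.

SSR = 0.59

The normal equations are: 109·p + 709·q = -487;  709·p + 4993·q = -3527.
(Σd·d = 109, Σd·d^2 = 709, Σd^2·d^2 = 4993, Σd·f = -487, Σd^2·f = -3527.)
Eliminating q: 4993·(row 1) − 709·(row 2) gives 41556·p = 4993·(-487) − 709·(-3527) = 69052, so p = 17263/10389.
Then q = ((-3527) − 709·(17263/10389))/4993 = -9790/10389.
Residuals: 4634/10389, -1971/3463, 2600/10389, 173/10389; SSR = 6086/10389.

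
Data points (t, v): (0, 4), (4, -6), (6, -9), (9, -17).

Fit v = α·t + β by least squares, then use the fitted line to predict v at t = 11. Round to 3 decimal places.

v̂ = -21.327

From the data, Σt·t = 133, Σt = 19, Σ1 = 4.
Moment sums: Σt·v = -231, Σv = -28.
det = 133·4 − 19² = 171.
α = ((-231)·4 − 19·(-28))/171 = -392/171; β = (133·(-28) − 19·(-231))/171 = 35/9.
At t = 11: v̂ = (-392/171)·(11) + (35/9)·(1) = -3647/171.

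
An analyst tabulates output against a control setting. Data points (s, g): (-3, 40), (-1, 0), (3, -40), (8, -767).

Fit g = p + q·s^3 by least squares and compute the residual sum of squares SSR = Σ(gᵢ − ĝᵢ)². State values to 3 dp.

AᵀA·[p, q]ᵀ = Aᵀg reads: 4·p + 511·q = -767;  511·p + 263603·q = -394864.
(Σ1 = 4, Σs^3 = 511, Σs^3·s^3 = 263603, Σg = -767, Σs^3·g = -394864.)
Δ = 4·263603 − 511² = 793291.
p = ((-767)·263603 − 511·(-394864))/793291 = -5589/10867; q = (4·(-394864) − 511·(-767))/793291 = -1187519/793291.
Residuals: 76624/793291, -779522/793291, 739370/793291, -36472/793291; SSR = 1464184/793291.

SSR = 1.846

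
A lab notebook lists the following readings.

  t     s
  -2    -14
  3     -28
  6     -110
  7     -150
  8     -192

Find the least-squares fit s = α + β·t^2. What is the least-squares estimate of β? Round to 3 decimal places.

β = -2.991

Sums needed: Σ1 = 5, Σt^2 = 162, Σt^2·t^2 = 7890.
Right-hand side: Σs = -494, Σt^2·s = -23906.
Normal equations: [[5, 162]; [162, 7890]]·[α, β]ᵀ = [-494, -23906]ᵀ.
det = 5·7890 − 162² = 13206.
α = ((-494)·7890 − 162·(-23906))/13206 = -4148/2201; β = (5·(-23906) − 162·(-494))/13206 = -19751/6603.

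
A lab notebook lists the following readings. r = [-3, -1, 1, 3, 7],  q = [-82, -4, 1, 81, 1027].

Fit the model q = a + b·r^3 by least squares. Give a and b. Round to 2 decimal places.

a = -1.02, b = 3.00

With design matrix A, AᵀA = [[5, 343]; [343, 119109]] and Aᵀq = [1023, 356667]ᵀ.
Determinant 5·119109 − 343² = 477896.
a = (1023·119109 − 343·356667)/477896 = -244137/238948; b = (5·356667 − 343·1023)/477896 = 716223/238948.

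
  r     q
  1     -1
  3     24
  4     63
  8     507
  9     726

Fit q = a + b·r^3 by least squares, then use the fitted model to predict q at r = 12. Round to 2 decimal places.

Normal-equation sums: Σ1 = 5, Σr^3 = 1333, Σr^3·r^3 = 798411.
Moment sums: Σq = 1319, Σr^3·q = 793517.
Normal equations: [[5, 1333]; [1333, 798411]]·[a, b]ᵀ = [1319, 793517]ᵀ.
Eliminating b: 798411·(row 1) − 1333·(row 2) gives 2215166·a = 798411·1319 − 1333·793517 = -4654052, so a = -2327026/1107583.
Then b = (793517 − 1333·(-2327026/1107583))/798411 = 1104679/1107583.
At r = 12: q̂ = (-2327026/1107583)·(1) + (1104679/1107583)·(1728) = 1906558286/1107583.

q̂ = 1721.37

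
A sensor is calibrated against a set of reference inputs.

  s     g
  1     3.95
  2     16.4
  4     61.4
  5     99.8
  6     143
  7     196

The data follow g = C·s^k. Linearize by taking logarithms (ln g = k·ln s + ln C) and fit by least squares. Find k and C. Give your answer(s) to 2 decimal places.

k = 2.00, C = 3.99

Let Y = ln g. Fitting Y = k·ln s + ln C by least squares:
Σln s = 7.4265, Σ(ln s)² = 11.9895, Σln g = 23.1325, Σln s·ln g = 34.2183.
Equations: 11.9895·k + 7.4265·ln C = 34.2183;  7.4265·k + 6·ln C = 23.1325.
Slope k = (n·Σln s·ln g − Σln s·Σln g)/(n·Σ(ln s)² − (Σln s)²) = (6·34.2183 − 7.4265·23.1325)/16.7835 = 1.99691; ln C = (Σln g − k·Σln s)/n = 1.38373, so C = exp(1.38373) = 3.98976.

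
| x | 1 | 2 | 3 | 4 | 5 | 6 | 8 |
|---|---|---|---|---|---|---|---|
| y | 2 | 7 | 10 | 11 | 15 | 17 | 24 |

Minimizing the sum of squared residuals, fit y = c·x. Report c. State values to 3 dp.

c = 2.961

The normal system AᵀA·[c]ᵀ = Aᵀy is [[155]]·[c]ᵀ = [459]ᵀ.
Hence c = 459 / 155 ≈ 2.96129.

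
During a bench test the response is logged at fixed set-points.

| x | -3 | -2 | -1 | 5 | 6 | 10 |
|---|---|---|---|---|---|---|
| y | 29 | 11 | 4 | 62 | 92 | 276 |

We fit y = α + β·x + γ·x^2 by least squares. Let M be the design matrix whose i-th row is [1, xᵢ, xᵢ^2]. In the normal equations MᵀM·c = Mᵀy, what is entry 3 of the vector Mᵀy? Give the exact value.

32771

Entry 3 ↔ basis x^2, so (Mᵀy)_{3} = Σᵢ (x^2)·yᵢ = (9)·(29) + (4)·(11) + (1)·(4) + (25)·(62) + (36)·(92) + (100)·(276) = 32771.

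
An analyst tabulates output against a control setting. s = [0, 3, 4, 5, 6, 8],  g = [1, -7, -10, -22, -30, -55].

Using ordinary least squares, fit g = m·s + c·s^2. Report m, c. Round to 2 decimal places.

m = 0.74, c = -0.96

Entries of MᵀM: Σs·s = 150, Σs·s^2 = 944, Σs^2·s^2 = 6354.
Right-hand side: Σs·g = -791, Σs^2·g = -5373.
Normal equations: [[150, 944]; [944, 6354]]·[m, c]ᵀ = [-791, -5373]ᵀ.
Eliminating c: 6354·(row 1) − 944·(row 2) gives 61964·m = 6354·(-791) − 944·(-5373) = 46098, so m = 23049/30982.
Then c = ((-5373) − 944·(23049/30982))/6354 = -29623/30982.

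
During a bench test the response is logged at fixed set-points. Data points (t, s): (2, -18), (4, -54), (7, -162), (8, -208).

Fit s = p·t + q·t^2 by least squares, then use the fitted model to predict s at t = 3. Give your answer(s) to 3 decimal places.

Normal-equation sums: Σt·t = 133, Σt·t^2 = 927, Σt^2·t^2 = 6769.
Moment sums: Σt·s = -3050, Σt^2·s = -22186.
MᵀM·[p, q]ᵀ = Mᵀs becomes [[133, 927]; [927, 6769]]·[p, q]ᵀ = [-3050, -22186]ᵀ.
Δ = 133·6769 − 927² = 40948.
p = ((-3050)·6769 − 927·(-22186))/40948 = -19757/10237; q = (133·(-22186) − 927·(-3050))/40948 = -30847/10237.
At t = 3: ŝ = (-19757/10237)·(3) + (-30847/10237)·(9) = -336894/10237.

ŝ = -32.909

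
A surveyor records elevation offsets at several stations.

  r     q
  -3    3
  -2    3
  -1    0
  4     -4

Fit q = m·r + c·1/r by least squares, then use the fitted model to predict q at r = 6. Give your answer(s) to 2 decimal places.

q̂ = -6.65

MᵀM·[m, c]ᵀ = Mᵀq reads: 30·m + 4·c = -31;  4·m + (205/144)·c = -7/2.
(Σr·r = 30, Σr·1/r = 4, Σ1/r·1/r = 205/144, Σr·q = -31, Σ1/r·q = -7/2.)
det = 30·(205/144) − 4² = 641/24.
m = ((-31)·(205/144) − 4·(-7/2))/(641/24) = -4339/3846; c = (30·(-7/2) − 4·(-31))/(641/24) = 456/641.
At r = 6: q̂ = (-4339/3846)·(6) + (456/641)·(1/6) = -4263/641.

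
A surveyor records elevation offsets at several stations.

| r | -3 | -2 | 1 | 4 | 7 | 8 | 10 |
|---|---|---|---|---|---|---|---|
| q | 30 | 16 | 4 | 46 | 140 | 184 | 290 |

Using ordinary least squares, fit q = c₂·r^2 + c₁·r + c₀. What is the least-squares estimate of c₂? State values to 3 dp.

The normal equations are: 16851·c₂ + 1885·c₁ + 243·c₀ = 48710;  1885·c₂ + 243·c₁ + 25·c₀ = 5418;  243·c₂ + 25·c₁ + 7·c₀ = 710.
(Σr^2·r^2 = 16851, Σr^2·r = 1885, Σr^2 = 243, Σr·r = 243, Σr = 25, Σ1 = 7, Σr^2·q = 48710, Σr·q = 5418, Σq = 710.)
Inverting the 3×3 Gram matrix, [c₂, c₁, c₀]ᵀ = [335610/113309, -96116/113309, 185580/113309]ᵀ.

c₂ = 2.962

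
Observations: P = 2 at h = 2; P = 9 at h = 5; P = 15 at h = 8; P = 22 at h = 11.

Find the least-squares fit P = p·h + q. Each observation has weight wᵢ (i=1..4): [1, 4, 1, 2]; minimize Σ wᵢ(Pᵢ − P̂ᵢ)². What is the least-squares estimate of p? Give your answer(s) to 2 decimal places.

Setting ∂/∂p … = 0 gives: 410·p + 52·q = 788;  52·p + 8·q = 97.
(Σwᵢ·h·h = 410, Σwᵢ·h = 52, Σwᵢ·1 = 8, Σwᵢ·h·P = 788, Σwᵢ·P = 97.)
Determinant 410·8 − 52² = 576.
p = (788·8 − 52·97)/576 = 35/16; q = (410·97 − 52·788)/576 = -67/32.

p = 2.19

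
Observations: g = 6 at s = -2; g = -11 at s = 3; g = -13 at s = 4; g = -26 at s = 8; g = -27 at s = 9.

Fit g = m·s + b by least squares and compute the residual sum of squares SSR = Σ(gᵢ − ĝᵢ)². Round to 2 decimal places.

SSR = 3.79

Forming XᵀX = [[174, 22]; [22, 5]] and Xᵀg = [-548, -71]ᵀ gives XᵀX·[m, b]ᵀ = Xᵀg.
Determinant 174·5 − 22² = 386.
m = ((-548)·5 − 22·(-71))/386 = -589/193; b = (174·(-71) − 22·(-548))/386 = -149/193.
Residuals: 129/193, -207/193, -4/193, -157/193, 239/193; SSR = 732/193.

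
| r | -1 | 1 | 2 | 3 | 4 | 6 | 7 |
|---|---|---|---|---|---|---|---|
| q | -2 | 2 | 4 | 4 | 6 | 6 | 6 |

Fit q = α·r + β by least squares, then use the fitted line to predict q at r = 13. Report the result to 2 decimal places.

q̂ = 13.03

Sums needed: Σr·r = 116, Σr = 22, Σ1 = 7.
Right-hand side: Σr·q = 126, Σq = 26.
Determinant 116·7 − 22² = 328.
α = (126·7 − 22·26)/328 = 155/164; β = (116·26 − 22·126)/328 = 61/82.
At r = 13: q̂ = (155/164)·(13) + (61/82)·(1) = 2137/164.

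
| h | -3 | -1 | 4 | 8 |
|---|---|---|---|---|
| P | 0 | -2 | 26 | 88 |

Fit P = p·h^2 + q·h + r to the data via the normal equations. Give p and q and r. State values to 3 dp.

From the data, Σh^2·h^2 = 4434, Σh^2·h = 548, Σh^2 = 90, Σh·h = 90, Σh = 8, Σ1 = 4.
For AᵀP: Σh^2·P = 6046, Σh·P = 810, ΣP = 112.
Normal equations: [[4434, 548, 90]; [548, 90, 8]; [90, 8, 4]]·[p, q, r]ᵀ = [6046, 810, 112]ᵀ.
Inverting the 3×3 Gram matrix, [p, q, r]ᵀ = [22638/21421, 57053/21421, -23673/21421]ᵀ.

p = 1.057, q = 2.663, r = -1.105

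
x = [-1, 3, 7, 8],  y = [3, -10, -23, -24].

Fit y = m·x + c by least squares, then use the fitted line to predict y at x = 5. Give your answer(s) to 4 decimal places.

ŷ = -15.8128

Compute the Gram sums: Σx·x = 123, Σx = 17, Σ1 = 4.
And Σx·y = -386, Σy = -54.
Determinant 123·4 − 17² = 203.
m = ((-386)·4 − 17·(-54))/203 = -626/203; c = (123·(-54) − 17·(-386))/203 = -80/203.
At x = 5: ŷ = (-626/203)·(5) + (-80/203)·(1) = -3210/203.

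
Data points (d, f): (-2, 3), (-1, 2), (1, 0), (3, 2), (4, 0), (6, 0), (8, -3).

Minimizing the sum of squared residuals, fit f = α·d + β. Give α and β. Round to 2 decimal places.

α = -0.46, β = 1.83

The normal system AᵀA·[α, β]ᵀ = Aᵀf is [[131, 19]; [19, 7]]·[α, β]ᵀ = [-26, 4]ᵀ.
det = 131·7 − 19² = 556.
α = ((-26)·7 − 19·4)/556 = -129/278; β = (131·4 − 19·(-26))/556 = 509/278.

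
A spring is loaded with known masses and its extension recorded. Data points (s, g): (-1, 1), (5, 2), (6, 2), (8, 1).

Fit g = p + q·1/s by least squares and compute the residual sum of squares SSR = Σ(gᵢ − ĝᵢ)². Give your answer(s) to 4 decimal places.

SSR = 0.6217

Entries of AᵀA: Σ1 = 4, Σ1/s = -61/120, Σ1/s·1/s = 15601/14400.
For Aᵀg: Σg = 6, Σ1/s·g = -17/120.
Normal equations: [[4, -61/120]; [-61/120, 15601/14400]]·[p, q]ᵀ = [6, -17/120]ᵀ.
Eliminating q: (15601/14400)·(row 1) − (-61/120)·(row 2) gives (19561/4800)·p = (15601/14400)·6 − (-61/120)·(-17/120) = 92569/14400, so p = 92569/58683.
Then q = ((-17/120) − (-61/120)·(92569/58683))/(15601/14400) = 11920/19561.
Residuals: 1874/58683, 17645/58683, 6279/19561, -38356/58683; SSR = 36482/58683.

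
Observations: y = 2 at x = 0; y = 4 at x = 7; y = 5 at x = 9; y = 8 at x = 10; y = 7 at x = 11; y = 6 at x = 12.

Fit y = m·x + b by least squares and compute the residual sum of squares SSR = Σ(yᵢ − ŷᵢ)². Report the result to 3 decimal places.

SSR = 5.895

Sums needed: Σx·x = 495, Σx = 49, Σ1 = 6.
For Mᵀy: Σx·y = 302, Σy = 32.
Eliminating b: 6·(row 1) − 49·(row 2) gives 569·m = 6·302 − 49·32 = 244, so m = 244/569.
Then b = (32 − 49·(244/569))/6 = 1042/569.
Residuals: 96/569, -474/569, -393/569, 1070/569, 257/569, -556/569; SSR = 3354/569.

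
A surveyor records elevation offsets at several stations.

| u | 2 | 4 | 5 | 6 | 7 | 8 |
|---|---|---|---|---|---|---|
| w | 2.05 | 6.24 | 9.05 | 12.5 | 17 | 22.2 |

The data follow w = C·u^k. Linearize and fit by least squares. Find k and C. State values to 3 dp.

k = 1.705, C = 0.607

With ln wᵢ as the transformed response and ln uᵢ as the regressor:
XᵀX = [[16.3136, 9.5060]; [9.5060, 6]], rhs = [23.0662, 13.2106]ᵀ  (here Σln u = 9.5060, Σ(ln u)² = 16.3136, Σln w = 13.2106, Σln u·ln w = 23.0662).
Solving (det = 7.5177): k = 1.70492, ln C = -0.49939, so C = exp(-0.49939) = 0.60690.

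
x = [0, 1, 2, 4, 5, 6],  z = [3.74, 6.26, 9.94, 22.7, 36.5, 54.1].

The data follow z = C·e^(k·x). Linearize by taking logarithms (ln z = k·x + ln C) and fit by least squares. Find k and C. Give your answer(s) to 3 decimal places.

k = 0.442, C = 3.929

With ln zᵢ as the transformed response and xᵢ as the regressor:
Σx = 18.0000, Σ(x)² = 82.0000, Σln z = 16.1603, Σx·ln z = 60.8483.
Equations: 82.0000·k + 18.0000·ln C = 60.8483;  18.0000·k + 6·ln C = 16.1603.
Slope k = (n·Σx·ln z − Σx·Σln z)/(n·Σ(x)² − (Σx)²) = (6·60.8483 − 18.0000·16.1603)/168.0000 = 0.44169; ln C = (Σln z − k·Σx)/n = 1.36832, so C = exp(1.36832) = 3.92875.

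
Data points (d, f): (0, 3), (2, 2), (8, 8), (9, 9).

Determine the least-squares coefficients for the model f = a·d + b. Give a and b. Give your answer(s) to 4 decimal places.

a = 0.7574, b = 1.9021

Entries of XᵀX: Σd·d = 149, Σd = 19, Σ1 = 4.
And Σd·f = 149, Σf = 22.
So XᵀX·[a, b]ᵀ = Xᵀf: [[149, 19]; [19, 4]]·[a, b]ᵀ = [149, 22]ᵀ.
det = 149·4 − 19² = 235.
a = (149·4 − 19·22)/235 = 178/235; b = (149·22 − 19·149)/235 = 447/235.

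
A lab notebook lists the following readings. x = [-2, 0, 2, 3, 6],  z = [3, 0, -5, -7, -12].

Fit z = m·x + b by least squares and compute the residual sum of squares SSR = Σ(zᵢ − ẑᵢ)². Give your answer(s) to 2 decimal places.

Sums needed: Σx·x = 53, Σx = 9, Σ1 = 5.
And Σx·z = -109, Σz = -21.
So AᵀA·[m, b]ᵀ = Aᵀz: [[53, 9]; [9, 5]]·[m, b]ᵀ = [-109, -21]ᵀ.
Eliminating b: 5·(row 1) − 9·(row 2) gives 184·m = 5·(-109) − 9·(-21) = -356, so m = -89/46.
Then b = ((-21) − 9·(-89/46))/5 = -33/46.
Residuals: -7/46, 33/46, -19/46, -11/23, 15/46; SSR = 24/23.

SSR = 1.04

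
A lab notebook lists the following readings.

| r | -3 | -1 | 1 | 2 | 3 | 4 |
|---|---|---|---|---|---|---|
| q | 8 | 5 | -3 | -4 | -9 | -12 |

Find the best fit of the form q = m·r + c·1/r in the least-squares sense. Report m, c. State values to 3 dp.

Normal-equation sums: Σr·r = 40, Σr·1/r = 6, Σ1/r·1/r = 365/144.
And Σr·q = -115, Σ1/r·q = -56/3.
Normal equations: [[40, 6]; [6, 365/144]]·[m, c]ᵀ = [-115, -56/3]ᵀ.
det = 40·(365/144) − 6² = 1177/18.
m = ((-115)·(365/144) − 6·(-56/3))/(1177/18) = -25847/9416; c = (40·(-56/3) − 6·(-115))/(1177/18) = -1020/1177.

m = -2.745, c = -0.867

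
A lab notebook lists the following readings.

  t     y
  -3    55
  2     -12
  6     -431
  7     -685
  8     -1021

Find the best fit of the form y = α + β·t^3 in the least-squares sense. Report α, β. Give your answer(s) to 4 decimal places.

The normal system XᵀX·[α, β]ᵀ = Xᵀy is [[5, 1052]; [1052, 427242]]·[α, β]ᵀ = [-2094, -852384]ᵀ.
Determinant 5·427242 − 1052² = 1029506.
α = ((-2094)·427242 − 1052·(-852384))/1029506 = 1031610/514753; β = (5·(-852384) − 1052·(-2094))/1029506 = -1029516/514753.

α = 2.0041, β = -2.0000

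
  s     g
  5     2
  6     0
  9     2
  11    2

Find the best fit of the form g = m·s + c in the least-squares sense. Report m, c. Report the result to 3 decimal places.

Normal-equation sums: Σs·s = 263, Σs = 31, Σ1 = 4.
Moment sums: Σs·g = 50, Σg = 6.
MᵀM·[m, c]ᵀ = Mᵀg becomes [[263, 31]; [31, 4]]·[m, c]ᵀ = [50, 6]ᵀ.
Δ = 263·4 − 31² = 91.
m = (50·4 − 31·6)/91 = 2/13; c = (263·6 − 31·50)/91 = 4/13.

m = 0.154, c = 0.308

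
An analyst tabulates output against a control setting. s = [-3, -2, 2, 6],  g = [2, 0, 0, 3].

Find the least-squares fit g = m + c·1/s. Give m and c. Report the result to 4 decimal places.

m = 1.2527, c = 0.0659

Setting ∂/∂m … = 0 gives: 4·m + (-1/6)·c = 5;  (-1/6)·m + (23/36)·c = -1/6.
(Σ1 = 4, Σ1/s = -1/6, Σ1/s·1/s = 23/36, Σg = 5, Σ1/s·g = -1/6.)
Determinant 4·(23/36) − (-1/6)² = 91/36.
m = (5·(23/36) − (-1/6)·(-1/6))/(91/36) = 114/91; c = (4·(-1/6) − (-1/6)·5)/(91/36) = 6/91.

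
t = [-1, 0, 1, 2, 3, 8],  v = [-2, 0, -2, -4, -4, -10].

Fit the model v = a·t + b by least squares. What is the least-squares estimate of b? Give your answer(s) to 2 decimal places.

AᵀA·[a, b]ᵀ = Aᵀv reads: 79·a + 13·b = -100;  13·a + 6·b = -22.
Δ = 79·6 − 13² = 305.
a = ((-100)·6 − 13·(-22))/305 = -314/305; b = (79·(-22) − 13·(-100))/305 = -438/305.

b = -1.44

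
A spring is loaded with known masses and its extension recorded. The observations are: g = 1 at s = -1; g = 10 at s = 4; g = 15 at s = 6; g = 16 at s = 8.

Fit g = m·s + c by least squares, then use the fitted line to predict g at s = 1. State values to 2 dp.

ĝ = 4.80

Setting ∂/∂m … = 0 gives: 117·m + 17·c = 257;  17·m + 4·c = 42.
Eliminating c: 4·(row 1) − 17·(row 2) gives 179·m = 4·257 − 17·42 = 314, so m = 314/179.
Then c = (42 − 17·(314/179))/4 = 545/179.
At s = 1: ĝ = (314/179)·(1) + (545/179)·(1) = 859/179.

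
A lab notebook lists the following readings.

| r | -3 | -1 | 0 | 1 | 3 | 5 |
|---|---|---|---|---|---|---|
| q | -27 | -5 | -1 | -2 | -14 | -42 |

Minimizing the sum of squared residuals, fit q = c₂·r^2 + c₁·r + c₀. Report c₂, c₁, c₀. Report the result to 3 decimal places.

c₂ = -2.068, c₁ = 2.175, c₀ = -1.468

The normal system XᵀX·[c₂, c₁, c₀]ᵀ = Xᵀq is [[789, 125, 45]; [125, 45, 5]; [45, 5, 6]]·[c₂, c₁, c₀]ᵀ = [-1426, -168, -91]ᵀ.
Solving the 3×3 system (Gaussian elimination) gives c₂ = -91/44, c₁ = 3349/1540, c₀ = -113/77.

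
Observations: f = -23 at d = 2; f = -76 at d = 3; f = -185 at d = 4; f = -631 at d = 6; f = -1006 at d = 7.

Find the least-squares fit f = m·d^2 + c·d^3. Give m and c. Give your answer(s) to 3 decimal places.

Sums needed: Σd^2·d^2 = 4050, Σd^2·d^3 = 25882, Σd^3·d^3 = 169194.
Right-hand side: Σd^2·f = -75746, Σd^3·f = -495430.
Normal equations: [[4050, 25882]; [25882, 169194]]·[m, c]ᵀ = [-75746, -495430]ᵀ.
Δ = 4050·169194 − 25882² = 15357776.
m = ((-75746)·169194 − 25882·(-495430))/15357776 = 868817/1919722; c = (4050·(-495430) − 25882·(-75746))/15357776 = -5754191/1919722.

m = 0.453, c = -2.997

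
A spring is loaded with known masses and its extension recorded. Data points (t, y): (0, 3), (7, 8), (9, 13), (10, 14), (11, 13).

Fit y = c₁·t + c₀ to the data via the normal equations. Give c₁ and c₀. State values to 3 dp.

c₁ = 1.018, c₀ = 2.666

Sums needed: Σt·t = 351, Σt = 37, Σ1 = 5.
Moment sums: Σt·y = 456, Σy = 51.
So MᵀM·[c₁, c₀]ᵀ = Mᵀy: [[351, 37]; [37, 5]]·[c₁, c₀]ᵀ = [456, 51]ᵀ.
Eliminating c₀: 5·(row 1) − 37·(row 2) gives 386·c₁ = 5·456 − 37·51 = 393, so c₁ = 393/386.
Then c₀ = (51 − 37·(393/386))/5 = 1029/386.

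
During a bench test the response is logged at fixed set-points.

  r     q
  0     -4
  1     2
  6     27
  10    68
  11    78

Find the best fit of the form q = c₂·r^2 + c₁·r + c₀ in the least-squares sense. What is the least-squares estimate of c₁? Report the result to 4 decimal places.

c₁ = 2.3774

XᵀX·[c₂, c₁, c₀]ᵀ = Xᵀq reads: 25938·c₂ + 2548·c₁ + 258·c₀ = 17212;  2548·c₂ + 258·c₁ + 28·c₀ = 1702;  258·c₂ + 28·c₁ + 5·c₀ = 171.
(Σr^2·r^2 = 25938, Σr^2·r = 2548, Σr^2 = 258, Σr·r = 258, Σr = 28, Σ1 = 5, Σr^2·q = 17212, Σr·q = 1702, Σq = 171.)
Inverting the 3×3 Gram matrix, [c₂, c₁, c₀]ᵀ = [6921/15155, 5147/2165, -8117/3031]ᵀ.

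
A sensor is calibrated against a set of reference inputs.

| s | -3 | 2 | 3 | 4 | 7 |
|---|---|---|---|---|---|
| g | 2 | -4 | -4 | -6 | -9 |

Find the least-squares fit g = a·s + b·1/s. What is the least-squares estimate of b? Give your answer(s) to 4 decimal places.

b = -1.0885

Entries of MᵀM: Σs·s = 87, Σs·1/s = 5, Σ1/s·1/s = 3917/7056.
Moment sums: Σs·g = -113, Σ1/s·g = -95/14.
det = 87·(3917/7056) − 5² = 54793/2352.
a = ((-113)·(3917/7056) − 5·(-95/14))/(54793/2352) = -203221/164379; b = (87·(-95/14) − 5·(-113))/(54793/2352) = -59640/54793.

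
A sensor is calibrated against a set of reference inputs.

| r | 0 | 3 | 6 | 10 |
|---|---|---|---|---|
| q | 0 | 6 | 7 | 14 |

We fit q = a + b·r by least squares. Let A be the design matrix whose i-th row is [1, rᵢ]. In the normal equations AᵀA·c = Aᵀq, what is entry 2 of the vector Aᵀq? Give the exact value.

200

Entry 2 ↔ basis r, so (Aᵀq)_{2} = Σᵢ (r)·qᵢ = (0)·(0) + (3)·(6) + (6)·(7) + (10)·(14) = 200.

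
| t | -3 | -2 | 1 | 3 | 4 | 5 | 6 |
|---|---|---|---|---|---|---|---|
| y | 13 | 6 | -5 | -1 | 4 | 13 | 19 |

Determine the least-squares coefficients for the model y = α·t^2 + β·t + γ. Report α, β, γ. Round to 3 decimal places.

α = 1.033, β = -2.313, γ = -3.130

The normal equations are: 2356·α + 398·β + 100·γ = 1200;  398·α + 100·β + 14·γ = 136;  100·α + 14·β + 7·γ = 49.
Solving the 3×3 system (Gaussian elimination) gives α = 5537/5361, β = -37192/16083, γ = -50335/16083.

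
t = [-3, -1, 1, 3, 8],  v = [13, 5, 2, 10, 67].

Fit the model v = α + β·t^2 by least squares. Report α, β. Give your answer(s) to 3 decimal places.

α = 2.461, β = 1.008

With design matrix M, MᵀM = [[5, 84]; [84, 4260]] and Mᵀv = [97, 4502]ᵀ.
det = 5·4260 − 84² = 14244.
α = (97·4260 − 84·4502)/14244 = 2921/1187; β = (5·4502 − 84·97)/14244 = 7181/7122.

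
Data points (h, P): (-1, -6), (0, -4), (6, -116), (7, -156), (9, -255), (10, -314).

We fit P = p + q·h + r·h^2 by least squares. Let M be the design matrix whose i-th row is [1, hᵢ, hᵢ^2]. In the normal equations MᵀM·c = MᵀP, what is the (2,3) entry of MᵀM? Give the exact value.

2287

Row 2 ↔ basis h, column 3 ↔ basis h^2, so (MᵀM)_{2,3} = Σᵢ (h)·(h^2) = (-1)·(1) + (0)·(0) + (6)·(36) + (7)·(49) + (9)·(81) + (10)·(100) = 2287.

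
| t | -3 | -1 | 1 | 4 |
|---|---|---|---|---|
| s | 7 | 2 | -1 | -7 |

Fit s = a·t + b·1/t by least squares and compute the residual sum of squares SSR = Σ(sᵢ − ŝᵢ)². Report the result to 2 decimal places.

SSR = 2.61

Compute the Gram sums: Σt·t = 27, Σt·1/t = 4, Σ1/t·1/t = 313/144.
And Σt·s = -52, Σ1/t·s = -85/12.
det = 27·(313/144) − 4² = 683/16.
a = ((-52)·(313/144) − 4·(-85/12))/(683/16) = -12196/6147; b = (27·(-85/12) − 4·(-52))/(683/16) = 268/683.
Residuals: 805/683, 2510/6147, 3637/6147, 5152/6147; SSR = 16034/6147.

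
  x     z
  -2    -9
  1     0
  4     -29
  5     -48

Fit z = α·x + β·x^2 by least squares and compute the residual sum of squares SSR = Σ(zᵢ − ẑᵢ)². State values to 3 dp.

Normal-equation sums: Σx·x = 46, Σx·x^2 = 182, Σx^2·x^2 = 898.
For Aᵀz: Σx·z = -338, Σx^2·z = -1700.
AᵀA·[α, β]ᵀ = Aᵀz becomes [[46, 182]; [182, 898]]·[α, β]ᵀ = [-338, -1700]ᵀ.
det = 46·898 − 182² = 8184.
α = ((-338)·898 − 182·(-1700))/8184 = 1469/2046; β = (46·(-1700) − 182·(-338))/8184 = -4171/2046.
Residuals: 604/1023, 1351/1023, 763/1023, -213/341; SSR = 3109/1023.

SSR = 3.039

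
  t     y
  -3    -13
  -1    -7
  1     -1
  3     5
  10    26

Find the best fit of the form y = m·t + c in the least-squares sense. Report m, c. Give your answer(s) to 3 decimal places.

Forming MᵀM = [[120, 10]; [10, 5]] and Mᵀy = [320, 10]ᵀ gives MᵀM·[m, c]ᵀ = Mᵀy.
Eliminating c: 5·(row 1) − 10·(row 2) gives 500·m = 5·320 − 10·10 = 1500, so m = 3.
Then c = (10 − 10·3)/5 = -4.

m = 3.000, c = -4.000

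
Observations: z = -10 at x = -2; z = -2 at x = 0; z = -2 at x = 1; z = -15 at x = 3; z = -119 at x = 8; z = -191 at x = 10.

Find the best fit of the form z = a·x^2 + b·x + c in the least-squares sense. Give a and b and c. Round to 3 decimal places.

a = -2.007, b = 1.122, c = -0.699

Sums needed: Σx^2·x^2 = 14194, Σx^2·x = 1532, Σx^2 = 178, Σx·x = 178, Σx = 20, Σ1 = 6.
And Σx^2·z = -26893, Σx·z = -2889, Σz = -339.
Solving the 3×3 system (Gaussian elimination) gives a = -83735/41721, b = 93629/83442, c = -19431/27814.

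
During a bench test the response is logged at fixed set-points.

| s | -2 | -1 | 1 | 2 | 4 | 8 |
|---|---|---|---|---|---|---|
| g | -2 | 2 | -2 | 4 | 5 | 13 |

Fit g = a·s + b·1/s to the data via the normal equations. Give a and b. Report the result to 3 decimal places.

From the data, Σs·s = 90, Σs·1/s = 6, Σ1/s·1/s = 165/64.
And Σs·g = 132, Σ1/s·g = 15/8.
AᵀA·[a, b]ᵀ = Aᵀg becomes [[90, 6]; [6, 165/64]]·[a, b]ᵀ = [132, 15/8]ᵀ.
Determinant 90·(165/64) − 6² = 6273/32.
a = (132·(165/64) − 6·(15/8))/(6273/32) = 1170/697; b = (90·(15/8) − 6·132)/(6273/32) = -2216/697.

a = 1.679, b = -3.179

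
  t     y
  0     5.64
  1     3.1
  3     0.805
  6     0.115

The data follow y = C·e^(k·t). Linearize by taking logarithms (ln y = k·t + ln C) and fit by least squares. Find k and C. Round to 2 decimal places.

k = -0.65, C = 5.76

Let Y = ln y. Fitting Y = k·t + ln C by least squares:
AᵀA = [[46.0000, 10.0000]; [10.0000, 4]], rhs = [-12.4963, 0.4816]ᵀ  (here Σt = 10.0000, Σ(t)² = 46.0000, Σln y = 0.4816, Σt·ln y = -12.4963).
Δ = 46.0000·4 − (10.0000)² = 84.0000; k = (-12.4963·4 − 10.0000·0.4816)/84.0000 = -0.65239, ln C = (46.0000·0.4816 − 10.0000·-12.4963)/84.0000 = 1.75136, so C = exp(1.75136) = 5.76242.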